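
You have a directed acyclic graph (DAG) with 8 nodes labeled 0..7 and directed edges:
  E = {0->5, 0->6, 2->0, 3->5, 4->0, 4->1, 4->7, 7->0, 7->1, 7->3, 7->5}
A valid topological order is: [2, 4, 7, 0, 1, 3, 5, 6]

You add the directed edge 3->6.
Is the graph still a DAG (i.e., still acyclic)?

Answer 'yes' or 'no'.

Answer: yes

Derivation:
Given toposort: [2, 4, 7, 0, 1, 3, 5, 6]
Position of 3: index 5; position of 6: index 7
New edge 3->6: forward
Forward edge: respects the existing order. Still a DAG, same toposort still valid.
Still a DAG? yes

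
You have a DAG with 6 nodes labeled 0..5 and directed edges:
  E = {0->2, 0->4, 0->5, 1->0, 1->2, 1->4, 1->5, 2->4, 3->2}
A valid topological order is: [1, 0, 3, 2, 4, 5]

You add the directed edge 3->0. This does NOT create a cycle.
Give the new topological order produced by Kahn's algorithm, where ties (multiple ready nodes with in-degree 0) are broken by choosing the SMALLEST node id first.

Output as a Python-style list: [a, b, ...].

Old toposort: [1, 0, 3, 2, 4, 5]
Added edge: 3->0
Position of 3 (2) > position of 0 (1). Must reorder: 3 must now come before 0.
Run Kahn's algorithm (break ties by smallest node id):
  initial in-degrees: [2, 0, 3, 0, 3, 2]
  ready (indeg=0): [1, 3]
  pop 1: indeg[0]->1; indeg[2]->2; indeg[4]->2; indeg[5]->1 | ready=[3] | order so far=[1]
  pop 3: indeg[0]->0; indeg[2]->1 | ready=[0] | order so far=[1, 3]
  pop 0: indeg[2]->0; indeg[4]->1; indeg[5]->0 | ready=[2, 5] | order so far=[1, 3, 0]
  pop 2: indeg[4]->0 | ready=[4, 5] | order so far=[1, 3, 0, 2]
  pop 4: no out-edges | ready=[5] | order so far=[1, 3, 0, 2, 4]
  pop 5: no out-edges | ready=[] | order so far=[1, 3, 0, 2, 4, 5]
  Result: [1, 3, 0, 2, 4, 5]

Answer: [1, 3, 0, 2, 4, 5]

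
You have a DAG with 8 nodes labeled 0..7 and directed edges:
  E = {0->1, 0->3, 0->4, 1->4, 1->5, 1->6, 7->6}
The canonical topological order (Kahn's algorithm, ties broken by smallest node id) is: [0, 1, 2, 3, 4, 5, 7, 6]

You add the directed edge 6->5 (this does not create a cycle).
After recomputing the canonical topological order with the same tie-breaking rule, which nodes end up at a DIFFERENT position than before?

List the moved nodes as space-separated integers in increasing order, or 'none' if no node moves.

Old toposort: [0, 1, 2, 3, 4, 5, 7, 6]
Added edge 6->5
Recompute Kahn (smallest-id tiebreak):
  initial in-degrees: [0, 1, 0, 1, 2, 2, 2, 0]
  ready (indeg=0): [0, 2, 7]
  pop 0: indeg[1]->0; indeg[3]->0; indeg[4]->1 | ready=[1, 2, 3, 7] | order so far=[0]
  pop 1: indeg[4]->0; indeg[5]->1; indeg[6]->1 | ready=[2, 3, 4, 7] | order so far=[0, 1]
  pop 2: no out-edges | ready=[3, 4, 7] | order so far=[0, 1, 2]
  pop 3: no out-edges | ready=[4, 7] | order so far=[0, 1, 2, 3]
  pop 4: no out-edges | ready=[7] | order so far=[0, 1, 2, 3, 4]
  pop 7: indeg[6]->0 | ready=[6] | order so far=[0, 1, 2, 3, 4, 7]
  pop 6: indeg[5]->0 | ready=[5] | order so far=[0, 1, 2, 3, 4, 7, 6]
  pop 5: no out-edges | ready=[] | order so far=[0, 1, 2, 3, 4, 7, 6, 5]
New canonical toposort: [0, 1, 2, 3, 4, 7, 6, 5]
Compare positions:
  Node 0: index 0 -> 0 (same)
  Node 1: index 1 -> 1 (same)
  Node 2: index 2 -> 2 (same)
  Node 3: index 3 -> 3 (same)
  Node 4: index 4 -> 4 (same)
  Node 5: index 5 -> 7 (moved)
  Node 6: index 7 -> 6 (moved)
  Node 7: index 6 -> 5 (moved)
Nodes that changed position: 5 6 7

Answer: 5 6 7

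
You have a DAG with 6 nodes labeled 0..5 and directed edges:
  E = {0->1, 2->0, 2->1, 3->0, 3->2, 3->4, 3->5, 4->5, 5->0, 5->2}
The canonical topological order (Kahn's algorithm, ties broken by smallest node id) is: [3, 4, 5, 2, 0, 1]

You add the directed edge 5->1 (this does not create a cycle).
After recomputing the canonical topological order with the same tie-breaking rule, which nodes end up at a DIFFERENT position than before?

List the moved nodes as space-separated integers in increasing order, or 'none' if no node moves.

Old toposort: [3, 4, 5, 2, 0, 1]
Added edge 5->1
Recompute Kahn (smallest-id tiebreak):
  initial in-degrees: [3, 3, 2, 0, 1, 2]
  ready (indeg=0): [3]
  pop 3: indeg[0]->2; indeg[2]->1; indeg[4]->0; indeg[5]->1 | ready=[4] | order so far=[3]
  pop 4: indeg[5]->0 | ready=[5] | order so far=[3, 4]
  pop 5: indeg[0]->1; indeg[1]->2; indeg[2]->0 | ready=[2] | order so far=[3, 4, 5]
  pop 2: indeg[0]->0; indeg[1]->1 | ready=[0] | order so far=[3, 4, 5, 2]
  pop 0: indeg[1]->0 | ready=[1] | order so far=[3, 4, 5, 2, 0]
  pop 1: no out-edges | ready=[] | order so far=[3, 4, 5, 2, 0, 1]
New canonical toposort: [3, 4, 5, 2, 0, 1]
Compare positions:
  Node 0: index 4 -> 4 (same)
  Node 1: index 5 -> 5 (same)
  Node 2: index 3 -> 3 (same)
  Node 3: index 0 -> 0 (same)
  Node 4: index 1 -> 1 (same)
  Node 5: index 2 -> 2 (same)
Nodes that changed position: none

Answer: none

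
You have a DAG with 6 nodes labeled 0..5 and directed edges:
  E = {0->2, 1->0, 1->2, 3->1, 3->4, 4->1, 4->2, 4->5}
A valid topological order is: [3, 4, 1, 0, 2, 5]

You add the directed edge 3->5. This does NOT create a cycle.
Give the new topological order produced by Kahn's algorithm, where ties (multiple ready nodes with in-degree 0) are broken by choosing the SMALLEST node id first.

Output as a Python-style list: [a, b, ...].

Answer: [3, 4, 1, 0, 2, 5]

Derivation:
Old toposort: [3, 4, 1, 0, 2, 5]
Added edge: 3->5
Position of 3 (0) < position of 5 (5). Old order still valid.
Run Kahn's algorithm (break ties by smallest node id):
  initial in-degrees: [1, 2, 3, 0, 1, 2]
  ready (indeg=0): [3]
  pop 3: indeg[1]->1; indeg[4]->0; indeg[5]->1 | ready=[4] | order so far=[3]
  pop 4: indeg[1]->0; indeg[2]->2; indeg[5]->0 | ready=[1, 5] | order so far=[3, 4]
  pop 1: indeg[0]->0; indeg[2]->1 | ready=[0, 5] | order so far=[3, 4, 1]
  pop 0: indeg[2]->0 | ready=[2, 5] | order so far=[3, 4, 1, 0]
  pop 2: no out-edges | ready=[5] | order so far=[3, 4, 1, 0, 2]
  pop 5: no out-edges | ready=[] | order so far=[3, 4, 1, 0, 2, 5]
  Result: [3, 4, 1, 0, 2, 5]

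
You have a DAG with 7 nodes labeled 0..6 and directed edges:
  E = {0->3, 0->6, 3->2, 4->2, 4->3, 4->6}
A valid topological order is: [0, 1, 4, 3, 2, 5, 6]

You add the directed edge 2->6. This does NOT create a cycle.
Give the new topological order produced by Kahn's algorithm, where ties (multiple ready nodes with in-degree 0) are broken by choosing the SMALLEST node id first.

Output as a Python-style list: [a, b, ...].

Old toposort: [0, 1, 4, 3, 2, 5, 6]
Added edge: 2->6
Position of 2 (4) < position of 6 (6). Old order still valid.
Run Kahn's algorithm (break ties by smallest node id):
  initial in-degrees: [0, 0, 2, 2, 0, 0, 3]
  ready (indeg=0): [0, 1, 4, 5]
  pop 0: indeg[3]->1; indeg[6]->2 | ready=[1, 4, 5] | order so far=[0]
  pop 1: no out-edges | ready=[4, 5] | order so far=[0, 1]
  pop 4: indeg[2]->1; indeg[3]->0; indeg[6]->1 | ready=[3, 5] | order so far=[0, 1, 4]
  pop 3: indeg[2]->0 | ready=[2, 5] | order so far=[0, 1, 4, 3]
  pop 2: indeg[6]->0 | ready=[5, 6] | order so far=[0, 1, 4, 3, 2]
  pop 5: no out-edges | ready=[6] | order so far=[0, 1, 4, 3, 2, 5]
  pop 6: no out-edges | ready=[] | order so far=[0, 1, 4, 3, 2, 5, 6]
  Result: [0, 1, 4, 3, 2, 5, 6]

Answer: [0, 1, 4, 3, 2, 5, 6]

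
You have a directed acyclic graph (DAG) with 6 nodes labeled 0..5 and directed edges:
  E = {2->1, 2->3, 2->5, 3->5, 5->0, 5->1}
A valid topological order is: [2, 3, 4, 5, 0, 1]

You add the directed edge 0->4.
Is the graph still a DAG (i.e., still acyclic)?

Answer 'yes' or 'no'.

Answer: yes

Derivation:
Given toposort: [2, 3, 4, 5, 0, 1]
Position of 0: index 4; position of 4: index 2
New edge 0->4: backward (u after v in old order)
Backward edge: old toposort is now invalid. Check if this creates a cycle.
Does 4 already reach 0? Reachable from 4: [4]. NO -> still a DAG (reorder needed).
Still a DAG? yes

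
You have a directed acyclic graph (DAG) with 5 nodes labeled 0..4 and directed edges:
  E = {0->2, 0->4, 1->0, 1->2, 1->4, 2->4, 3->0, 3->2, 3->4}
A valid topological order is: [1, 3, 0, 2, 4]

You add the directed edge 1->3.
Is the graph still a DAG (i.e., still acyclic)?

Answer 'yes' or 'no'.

Given toposort: [1, 3, 0, 2, 4]
Position of 1: index 0; position of 3: index 1
New edge 1->3: forward
Forward edge: respects the existing order. Still a DAG, same toposort still valid.
Still a DAG? yes

Answer: yes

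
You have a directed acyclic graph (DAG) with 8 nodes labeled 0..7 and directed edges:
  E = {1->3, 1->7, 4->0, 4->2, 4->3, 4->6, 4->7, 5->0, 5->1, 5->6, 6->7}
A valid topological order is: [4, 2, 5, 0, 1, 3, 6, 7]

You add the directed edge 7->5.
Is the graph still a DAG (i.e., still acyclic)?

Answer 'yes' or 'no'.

Answer: no

Derivation:
Given toposort: [4, 2, 5, 0, 1, 3, 6, 7]
Position of 7: index 7; position of 5: index 2
New edge 7->5: backward (u after v in old order)
Backward edge: old toposort is now invalid. Check if this creates a cycle.
Does 5 already reach 7? Reachable from 5: [0, 1, 3, 5, 6, 7]. YES -> cycle!
Still a DAG? no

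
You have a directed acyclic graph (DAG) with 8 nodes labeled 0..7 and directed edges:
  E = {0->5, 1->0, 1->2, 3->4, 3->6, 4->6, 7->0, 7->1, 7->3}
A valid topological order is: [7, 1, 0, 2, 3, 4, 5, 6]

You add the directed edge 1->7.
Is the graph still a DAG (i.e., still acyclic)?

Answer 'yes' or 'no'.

Answer: no

Derivation:
Given toposort: [7, 1, 0, 2, 3, 4, 5, 6]
Position of 1: index 1; position of 7: index 0
New edge 1->7: backward (u after v in old order)
Backward edge: old toposort is now invalid. Check if this creates a cycle.
Does 7 already reach 1? Reachable from 7: [0, 1, 2, 3, 4, 5, 6, 7]. YES -> cycle!
Still a DAG? no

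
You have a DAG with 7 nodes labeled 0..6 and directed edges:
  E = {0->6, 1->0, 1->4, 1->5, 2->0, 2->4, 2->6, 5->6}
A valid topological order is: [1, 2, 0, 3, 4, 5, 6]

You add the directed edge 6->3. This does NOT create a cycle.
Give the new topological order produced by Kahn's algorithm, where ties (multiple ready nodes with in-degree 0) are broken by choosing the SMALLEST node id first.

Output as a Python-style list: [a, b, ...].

Old toposort: [1, 2, 0, 3, 4, 5, 6]
Added edge: 6->3
Position of 6 (6) > position of 3 (3). Must reorder: 6 must now come before 3.
Run Kahn's algorithm (break ties by smallest node id):
  initial in-degrees: [2, 0, 0, 1, 2, 1, 3]
  ready (indeg=0): [1, 2]
  pop 1: indeg[0]->1; indeg[4]->1; indeg[5]->0 | ready=[2, 5] | order so far=[1]
  pop 2: indeg[0]->0; indeg[4]->0; indeg[6]->2 | ready=[0, 4, 5] | order so far=[1, 2]
  pop 0: indeg[6]->1 | ready=[4, 5] | order so far=[1, 2, 0]
  pop 4: no out-edges | ready=[5] | order so far=[1, 2, 0, 4]
  pop 5: indeg[6]->0 | ready=[6] | order so far=[1, 2, 0, 4, 5]
  pop 6: indeg[3]->0 | ready=[3] | order so far=[1, 2, 0, 4, 5, 6]
  pop 3: no out-edges | ready=[] | order so far=[1, 2, 0, 4, 5, 6, 3]
  Result: [1, 2, 0, 4, 5, 6, 3]

Answer: [1, 2, 0, 4, 5, 6, 3]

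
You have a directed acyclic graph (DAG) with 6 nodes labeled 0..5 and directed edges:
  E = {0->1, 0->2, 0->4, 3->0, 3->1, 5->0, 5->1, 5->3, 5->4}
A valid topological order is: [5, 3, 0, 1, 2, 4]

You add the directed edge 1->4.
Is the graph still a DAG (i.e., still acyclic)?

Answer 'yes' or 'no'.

Given toposort: [5, 3, 0, 1, 2, 4]
Position of 1: index 3; position of 4: index 5
New edge 1->4: forward
Forward edge: respects the existing order. Still a DAG, same toposort still valid.
Still a DAG? yes

Answer: yes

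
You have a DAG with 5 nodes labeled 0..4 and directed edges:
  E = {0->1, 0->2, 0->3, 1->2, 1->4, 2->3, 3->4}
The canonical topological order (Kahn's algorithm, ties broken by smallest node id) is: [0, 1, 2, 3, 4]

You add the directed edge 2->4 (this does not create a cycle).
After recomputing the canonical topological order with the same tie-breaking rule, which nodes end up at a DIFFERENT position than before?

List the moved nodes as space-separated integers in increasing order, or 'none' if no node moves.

Answer: none

Derivation:
Old toposort: [0, 1, 2, 3, 4]
Added edge 2->4
Recompute Kahn (smallest-id tiebreak):
  initial in-degrees: [0, 1, 2, 2, 3]
  ready (indeg=0): [0]
  pop 0: indeg[1]->0; indeg[2]->1; indeg[3]->1 | ready=[1] | order so far=[0]
  pop 1: indeg[2]->0; indeg[4]->2 | ready=[2] | order so far=[0, 1]
  pop 2: indeg[3]->0; indeg[4]->1 | ready=[3] | order so far=[0, 1, 2]
  pop 3: indeg[4]->0 | ready=[4] | order so far=[0, 1, 2, 3]
  pop 4: no out-edges | ready=[] | order so far=[0, 1, 2, 3, 4]
New canonical toposort: [0, 1, 2, 3, 4]
Compare positions:
  Node 0: index 0 -> 0 (same)
  Node 1: index 1 -> 1 (same)
  Node 2: index 2 -> 2 (same)
  Node 3: index 3 -> 3 (same)
  Node 4: index 4 -> 4 (same)
Nodes that changed position: none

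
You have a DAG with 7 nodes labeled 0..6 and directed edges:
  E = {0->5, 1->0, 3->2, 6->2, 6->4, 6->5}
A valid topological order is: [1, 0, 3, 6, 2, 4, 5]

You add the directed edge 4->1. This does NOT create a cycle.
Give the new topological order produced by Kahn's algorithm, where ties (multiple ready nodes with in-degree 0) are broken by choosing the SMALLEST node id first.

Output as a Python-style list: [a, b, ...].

Old toposort: [1, 0, 3, 6, 2, 4, 5]
Added edge: 4->1
Position of 4 (5) > position of 1 (0). Must reorder: 4 must now come before 1.
Run Kahn's algorithm (break ties by smallest node id):
  initial in-degrees: [1, 1, 2, 0, 1, 2, 0]
  ready (indeg=0): [3, 6]
  pop 3: indeg[2]->1 | ready=[6] | order so far=[3]
  pop 6: indeg[2]->0; indeg[4]->0; indeg[5]->1 | ready=[2, 4] | order so far=[3, 6]
  pop 2: no out-edges | ready=[4] | order so far=[3, 6, 2]
  pop 4: indeg[1]->0 | ready=[1] | order so far=[3, 6, 2, 4]
  pop 1: indeg[0]->0 | ready=[0] | order so far=[3, 6, 2, 4, 1]
  pop 0: indeg[5]->0 | ready=[5] | order so far=[3, 6, 2, 4, 1, 0]
  pop 5: no out-edges | ready=[] | order so far=[3, 6, 2, 4, 1, 0, 5]
  Result: [3, 6, 2, 4, 1, 0, 5]

Answer: [3, 6, 2, 4, 1, 0, 5]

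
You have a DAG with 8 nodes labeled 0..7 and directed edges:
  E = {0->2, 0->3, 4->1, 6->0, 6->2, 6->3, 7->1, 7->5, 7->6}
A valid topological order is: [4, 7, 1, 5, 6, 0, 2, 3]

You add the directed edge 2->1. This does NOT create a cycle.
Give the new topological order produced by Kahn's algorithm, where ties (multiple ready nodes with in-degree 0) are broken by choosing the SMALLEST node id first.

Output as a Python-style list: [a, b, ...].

Old toposort: [4, 7, 1, 5, 6, 0, 2, 3]
Added edge: 2->1
Position of 2 (6) > position of 1 (2). Must reorder: 2 must now come before 1.
Run Kahn's algorithm (break ties by smallest node id):
  initial in-degrees: [1, 3, 2, 2, 0, 1, 1, 0]
  ready (indeg=0): [4, 7]
  pop 4: indeg[1]->2 | ready=[7] | order so far=[4]
  pop 7: indeg[1]->1; indeg[5]->0; indeg[6]->0 | ready=[5, 6] | order so far=[4, 7]
  pop 5: no out-edges | ready=[6] | order so far=[4, 7, 5]
  pop 6: indeg[0]->0; indeg[2]->1; indeg[3]->1 | ready=[0] | order so far=[4, 7, 5, 6]
  pop 0: indeg[2]->0; indeg[3]->0 | ready=[2, 3] | order so far=[4, 7, 5, 6, 0]
  pop 2: indeg[1]->0 | ready=[1, 3] | order so far=[4, 7, 5, 6, 0, 2]
  pop 1: no out-edges | ready=[3] | order so far=[4, 7, 5, 6, 0, 2, 1]
  pop 3: no out-edges | ready=[] | order so far=[4, 7, 5, 6, 0, 2, 1, 3]
  Result: [4, 7, 5, 6, 0, 2, 1, 3]

Answer: [4, 7, 5, 6, 0, 2, 1, 3]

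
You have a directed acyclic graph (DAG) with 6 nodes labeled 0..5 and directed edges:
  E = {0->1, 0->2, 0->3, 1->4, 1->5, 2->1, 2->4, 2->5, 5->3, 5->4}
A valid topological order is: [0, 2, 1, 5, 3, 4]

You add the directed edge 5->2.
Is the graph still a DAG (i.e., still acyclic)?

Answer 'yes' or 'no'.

Given toposort: [0, 2, 1, 5, 3, 4]
Position of 5: index 3; position of 2: index 1
New edge 5->2: backward (u after v in old order)
Backward edge: old toposort is now invalid. Check if this creates a cycle.
Does 2 already reach 5? Reachable from 2: [1, 2, 3, 4, 5]. YES -> cycle!
Still a DAG? no

Answer: no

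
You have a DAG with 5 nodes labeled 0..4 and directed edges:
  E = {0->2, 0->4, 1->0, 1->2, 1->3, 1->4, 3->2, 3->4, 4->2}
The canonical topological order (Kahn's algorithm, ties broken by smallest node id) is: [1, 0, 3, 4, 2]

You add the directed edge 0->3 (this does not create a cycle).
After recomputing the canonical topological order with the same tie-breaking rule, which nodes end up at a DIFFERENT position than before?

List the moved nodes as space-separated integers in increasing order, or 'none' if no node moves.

Answer: none

Derivation:
Old toposort: [1, 0, 3, 4, 2]
Added edge 0->3
Recompute Kahn (smallest-id tiebreak):
  initial in-degrees: [1, 0, 4, 2, 3]
  ready (indeg=0): [1]
  pop 1: indeg[0]->0; indeg[2]->3; indeg[3]->1; indeg[4]->2 | ready=[0] | order so far=[1]
  pop 0: indeg[2]->2; indeg[3]->0; indeg[4]->1 | ready=[3] | order so far=[1, 0]
  pop 3: indeg[2]->1; indeg[4]->0 | ready=[4] | order so far=[1, 0, 3]
  pop 4: indeg[2]->0 | ready=[2] | order so far=[1, 0, 3, 4]
  pop 2: no out-edges | ready=[] | order so far=[1, 0, 3, 4, 2]
New canonical toposort: [1, 0, 3, 4, 2]
Compare positions:
  Node 0: index 1 -> 1 (same)
  Node 1: index 0 -> 0 (same)
  Node 2: index 4 -> 4 (same)
  Node 3: index 2 -> 2 (same)
  Node 4: index 3 -> 3 (same)
Nodes that changed position: none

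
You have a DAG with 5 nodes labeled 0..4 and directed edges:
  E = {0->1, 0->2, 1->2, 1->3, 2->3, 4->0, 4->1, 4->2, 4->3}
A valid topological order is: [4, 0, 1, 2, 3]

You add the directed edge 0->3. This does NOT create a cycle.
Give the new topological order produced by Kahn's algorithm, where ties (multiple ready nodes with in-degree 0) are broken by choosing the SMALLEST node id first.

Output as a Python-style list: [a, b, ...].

Answer: [4, 0, 1, 2, 3]

Derivation:
Old toposort: [4, 0, 1, 2, 3]
Added edge: 0->3
Position of 0 (1) < position of 3 (4). Old order still valid.
Run Kahn's algorithm (break ties by smallest node id):
  initial in-degrees: [1, 2, 3, 4, 0]
  ready (indeg=0): [4]
  pop 4: indeg[0]->0; indeg[1]->1; indeg[2]->2; indeg[3]->3 | ready=[0] | order so far=[4]
  pop 0: indeg[1]->0; indeg[2]->1; indeg[3]->2 | ready=[1] | order so far=[4, 0]
  pop 1: indeg[2]->0; indeg[3]->1 | ready=[2] | order so far=[4, 0, 1]
  pop 2: indeg[3]->0 | ready=[3] | order so far=[4, 0, 1, 2]
  pop 3: no out-edges | ready=[] | order so far=[4, 0, 1, 2, 3]
  Result: [4, 0, 1, 2, 3]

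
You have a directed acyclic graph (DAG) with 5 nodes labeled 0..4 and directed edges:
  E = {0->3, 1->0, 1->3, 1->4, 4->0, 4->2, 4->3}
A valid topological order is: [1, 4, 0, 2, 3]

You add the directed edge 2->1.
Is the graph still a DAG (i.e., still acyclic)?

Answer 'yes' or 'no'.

Answer: no

Derivation:
Given toposort: [1, 4, 0, 2, 3]
Position of 2: index 3; position of 1: index 0
New edge 2->1: backward (u after v in old order)
Backward edge: old toposort is now invalid. Check if this creates a cycle.
Does 1 already reach 2? Reachable from 1: [0, 1, 2, 3, 4]. YES -> cycle!
Still a DAG? no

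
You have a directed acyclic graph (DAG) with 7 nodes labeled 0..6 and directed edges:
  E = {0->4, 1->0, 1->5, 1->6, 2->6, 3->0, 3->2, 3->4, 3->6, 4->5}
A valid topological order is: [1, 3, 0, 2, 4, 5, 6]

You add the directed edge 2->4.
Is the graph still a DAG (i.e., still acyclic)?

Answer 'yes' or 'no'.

Answer: yes

Derivation:
Given toposort: [1, 3, 0, 2, 4, 5, 6]
Position of 2: index 3; position of 4: index 4
New edge 2->4: forward
Forward edge: respects the existing order. Still a DAG, same toposort still valid.
Still a DAG? yes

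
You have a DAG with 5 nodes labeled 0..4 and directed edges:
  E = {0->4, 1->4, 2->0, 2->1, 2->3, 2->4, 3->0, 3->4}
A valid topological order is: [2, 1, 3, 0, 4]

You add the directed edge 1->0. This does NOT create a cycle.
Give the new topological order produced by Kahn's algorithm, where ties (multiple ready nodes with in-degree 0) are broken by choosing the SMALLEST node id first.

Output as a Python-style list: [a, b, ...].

Answer: [2, 1, 3, 0, 4]

Derivation:
Old toposort: [2, 1, 3, 0, 4]
Added edge: 1->0
Position of 1 (1) < position of 0 (3). Old order still valid.
Run Kahn's algorithm (break ties by smallest node id):
  initial in-degrees: [3, 1, 0, 1, 4]
  ready (indeg=0): [2]
  pop 2: indeg[0]->2; indeg[1]->0; indeg[3]->0; indeg[4]->3 | ready=[1, 3] | order so far=[2]
  pop 1: indeg[0]->1; indeg[4]->2 | ready=[3] | order so far=[2, 1]
  pop 3: indeg[0]->0; indeg[4]->1 | ready=[0] | order so far=[2, 1, 3]
  pop 0: indeg[4]->0 | ready=[4] | order so far=[2, 1, 3, 0]
  pop 4: no out-edges | ready=[] | order so far=[2, 1, 3, 0, 4]
  Result: [2, 1, 3, 0, 4]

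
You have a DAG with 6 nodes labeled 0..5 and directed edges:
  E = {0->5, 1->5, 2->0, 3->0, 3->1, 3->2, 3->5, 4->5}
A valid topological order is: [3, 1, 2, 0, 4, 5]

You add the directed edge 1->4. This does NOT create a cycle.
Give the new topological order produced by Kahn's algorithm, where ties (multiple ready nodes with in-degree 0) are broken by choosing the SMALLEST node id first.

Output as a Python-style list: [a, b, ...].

Answer: [3, 1, 2, 0, 4, 5]

Derivation:
Old toposort: [3, 1, 2, 0, 4, 5]
Added edge: 1->4
Position of 1 (1) < position of 4 (4). Old order still valid.
Run Kahn's algorithm (break ties by smallest node id):
  initial in-degrees: [2, 1, 1, 0, 1, 4]
  ready (indeg=0): [3]
  pop 3: indeg[0]->1; indeg[1]->0; indeg[2]->0; indeg[5]->3 | ready=[1, 2] | order so far=[3]
  pop 1: indeg[4]->0; indeg[5]->2 | ready=[2, 4] | order so far=[3, 1]
  pop 2: indeg[0]->0 | ready=[0, 4] | order so far=[3, 1, 2]
  pop 0: indeg[5]->1 | ready=[4] | order so far=[3, 1, 2, 0]
  pop 4: indeg[5]->0 | ready=[5] | order so far=[3, 1, 2, 0, 4]
  pop 5: no out-edges | ready=[] | order so far=[3, 1, 2, 0, 4, 5]
  Result: [3, 1, 2, 0, 4, 5]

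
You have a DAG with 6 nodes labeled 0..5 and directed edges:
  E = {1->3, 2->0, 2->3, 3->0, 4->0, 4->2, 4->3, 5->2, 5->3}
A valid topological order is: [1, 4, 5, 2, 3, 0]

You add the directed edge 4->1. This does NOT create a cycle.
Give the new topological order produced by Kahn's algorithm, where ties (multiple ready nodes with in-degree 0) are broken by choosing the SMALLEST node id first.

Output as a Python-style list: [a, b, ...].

Old toposort: [1, 4, 5, 2, 3, 0]
Added edge: 4->1
Position of 4 (1) > position of 1 (0). Must reorder: 4 must now come before 1.
Run Kahn's algorithm (break ties by smallest node id):
  initial in-degrees: [3, 1, 2, 4, 0, 0]
  ready (indeg=0): [4, 5]
  pop 4: indeg[0]->2; indeg[1]->0; indeg[2]->1; indeg[3]->3 | ready=[1, 5] | order so far=[4]
  pop 1: indeg[3]->2 | ready=[5] | order so far=[4, 1]
  pop 5: indeg[2]->0; indeg[3]->1 | ready=[2] | order so far=[4, 1, 5]
  pop 2: indeg[0]->1; indeg[3]->0 | ready=[3] | order so far=[4, 1, 5, 2]
  pop 3: indeg[0]->0 | ready=[0] | order so far=[4, 1, 5, 2, 3]
  pop 0: no out-edges | ready=[] | order so far=[4, 1, 5, 2, 3, 0]
  Result: [4, 1, 5, 2, 3, 0]

Answer: [4, 1, 5, 2, 3, 0]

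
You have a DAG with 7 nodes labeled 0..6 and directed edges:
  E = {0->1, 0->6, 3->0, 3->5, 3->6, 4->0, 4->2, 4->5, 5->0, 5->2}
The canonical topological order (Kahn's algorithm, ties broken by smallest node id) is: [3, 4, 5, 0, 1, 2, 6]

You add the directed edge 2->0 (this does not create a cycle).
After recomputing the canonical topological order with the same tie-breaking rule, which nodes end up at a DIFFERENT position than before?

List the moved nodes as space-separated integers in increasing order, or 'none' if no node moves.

Old toposort: [3, 4, 5, 0, 1, 2, 6]
Added edge 2->0
Recompute Kahn (smallest-id tiebreak):
  initial in-degrees: [4, 1, 2, 0, 0, 2, 2]
  ready (indeg=0): [3, 4]
  pop 3: indeg[0]->3; indeg[5]->1; indeg[6]->1 | ready=[4] | order so far=[3]
  pop 4: indeg[0]->2; indeg[2]->1; indeg[5]->0 | ready=[5] | order so far=[3, 4]
  pop 5: indeg[0]->1; indeg[2]->0 | ready=[2] | order so far=[3, 4, 5]
  pop 2: indeg[0]->0 | ready=[0] | order so far=[3, 4, 5, 2]
  pop 0: indeg[1]->0; indeg[6]->0 | ready=[1, 6] | order so far=[3, 4, 5, 2, 0]
  pop 1: no out-edges | ready=[6] | order so far=[3, 4, 5, 2, 0, 1]
  pop 6: no out-edges | ready=[] | order so far=[3, 4, 5, 2, 0, 1, 6]
New canonical toposort: [3, 4, 5, 2, 0, 1, 6]
Compare positions:
  Node 0: index 3 -> 4 (moved)
  Node 1: index 4 -> 5 (moved)
  Node 2: index 5 -> 3 (moved)
  Node 3: index 0 -> 0 (same)
  Node 4: index 1 -> 1 (same)
  Node 5: index 2 -> 2 (same)
  Node 6: index 6 -> 6 (same)
Nodes that changed position: 0 1 2

Answer: 0 1 2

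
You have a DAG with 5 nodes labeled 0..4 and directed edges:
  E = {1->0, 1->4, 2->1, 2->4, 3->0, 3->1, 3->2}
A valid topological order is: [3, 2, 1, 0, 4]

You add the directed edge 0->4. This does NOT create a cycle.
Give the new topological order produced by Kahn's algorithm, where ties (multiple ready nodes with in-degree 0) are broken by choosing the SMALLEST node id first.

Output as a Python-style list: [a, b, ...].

Answer: [3, 2, 1, 0, 4]

Derivation:
Old toposort: [3, 2, 1, 0, 4]
Added edge: 0->4
Position of 0 (3) < position of 4 (4). Old order still valid.
Run Kahn's algorithm (break ties by smallest node id):
  initial in-degrees: [2, 2, 1, 0, 3]
  ready (indeg=0): [3]
  pop 3: indeg[0]->1; indeg[1]->1; indeg[2]->0 | ready=[2] | order so far=[3]
  pop 2: indeg[1]->0; indeg[4]->2 | ready=[1] | order so far=[3, 2]
  pop 1: indeg[0]->0; indeg[4]->1 | ready=[0] | order so far=[3, 2, 1]
  pop 0: indeg[4]->0 | ready=[4] | order so far=[3, 2, 1, 0]
  pop 4: no out-edges | ready=[] | order so far=[3, 2, 1, 0, 4]
  Result: [3, 2, 1, 0, 4]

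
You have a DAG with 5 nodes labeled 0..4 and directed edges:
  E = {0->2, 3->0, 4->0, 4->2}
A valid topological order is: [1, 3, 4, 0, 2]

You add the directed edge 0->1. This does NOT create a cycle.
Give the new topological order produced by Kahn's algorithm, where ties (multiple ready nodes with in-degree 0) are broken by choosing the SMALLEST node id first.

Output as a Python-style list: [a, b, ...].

Answer: [3, 4, 0, 1, 2]

Derivation:
Old toposort: [1, 3, 4, 0, 2]
Added edge: 0->1
Position of 0 (3) > position of 1 (0). Must reorder: 0 must now come before 1.
Run Kahn's algorithm (break ties by smallest node id):
  initial in-degrees: [2, 1, 2, 0, 0]
  ready (indeg=0): [3, 4]
  pop 3: indeg[0]->1 | ready=[4] | order so far=[3]
  pop 4: indeg[0]->0; indeg[2]->1 | ready=[0] | order so far=[3, 4]
  pop 0: indeg[1]->0; indeg[2]->0 | ready=[1, 2] | order so far=[3, 4, 0]
  pop 1: no out-edges | ready=[2] | order so far=[3, 4, 0, 1]
  pop 2: no out-edges | ready=[] | order so far=[3, 4, 0, 1, 2]
  Result: [3, 4, 0, 1, 2]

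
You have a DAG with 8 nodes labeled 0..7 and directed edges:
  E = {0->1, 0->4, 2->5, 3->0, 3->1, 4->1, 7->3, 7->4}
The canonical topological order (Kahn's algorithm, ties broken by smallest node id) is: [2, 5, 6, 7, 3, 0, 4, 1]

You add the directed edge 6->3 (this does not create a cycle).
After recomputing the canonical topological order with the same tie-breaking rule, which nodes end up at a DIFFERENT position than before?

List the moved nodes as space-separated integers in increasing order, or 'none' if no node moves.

Old toposort: [2, 5, 6, 7, 3, 0, 4, 1]
Added edge 6->3
Recompute Kahn (smallest-id tiebreak):
  initial in-degrees: [1, 3, 0, 2, 2, 1, 0, 0]
  ready (indeg=0): [2, 6, 7]
  pop 2: indeg[5]->0 | ready=[5, 6, 7] | order so far=[2]
  pop 5: no out-edges | ready=[6, 7] | order so far=[2, 5]
  pop 6: indeg[3]->1 | ready=[7] | order so far=[2, 5, 6]
  pop 7: indeg[3]->0; indeg[4]->1 | ready=[3] | order so far=[2, 5, 6, 7]
  pop 3: indeg[0]->0; indeg[1]->2 | ready=[0] | order so far=[2, 5, 6, 7, 3]
  pop 0: indeg[1]->1; indeg[4]->0 | ready=[4] | order so far=[2, 5, 6, 7, 3, 0]
  pop 4: indeg[1]->0 | ready=[1] | order so far=[2, 5, 6, 7, 3, 0, 4]
  pop 1: no out-edges | ready=[] | order so far=[2, 5, 6, 7, 3, 0, 4, 1]
New canonical toposort: [2, 5, 6, 7, 3, 0, 4, 1]
Compare positions:
  Node 0: index 5 -> 5 (same)
  Node 1: index 7 -> 7 (same)
  Node 2: index 0 -> 0 (same)
  Node 3: index 4 -> 4 (same)
  Node 4: index 6 -> 6 (same)
  Node 5: index 1 -> 1 (same)
  Node 6: index 2 -> 2 (same)
  Node 7: index 3 -> 3 (same)
Nodes that changed position: none

Answer: none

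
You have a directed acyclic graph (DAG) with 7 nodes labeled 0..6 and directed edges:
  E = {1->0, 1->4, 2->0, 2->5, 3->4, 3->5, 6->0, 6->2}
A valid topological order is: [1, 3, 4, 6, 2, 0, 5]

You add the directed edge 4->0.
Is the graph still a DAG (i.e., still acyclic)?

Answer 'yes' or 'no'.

Answer: yes

Derivation:
Given toposort: [1, 3, 4, 6, 2, 0, 5]
Position of 4: index 2; position of 0: index 5
New edge 4->0: forward
Forward edge: respects the existing order. Still a DAG, same toposort still valid.
Still a DAG? yes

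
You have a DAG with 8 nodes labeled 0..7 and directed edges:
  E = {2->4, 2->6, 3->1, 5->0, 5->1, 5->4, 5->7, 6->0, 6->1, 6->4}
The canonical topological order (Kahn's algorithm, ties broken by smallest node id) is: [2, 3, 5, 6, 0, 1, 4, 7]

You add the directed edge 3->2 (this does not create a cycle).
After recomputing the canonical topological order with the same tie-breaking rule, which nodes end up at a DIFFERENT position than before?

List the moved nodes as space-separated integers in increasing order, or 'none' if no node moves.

Old toposort: [2, 3, 5, 6, 0, 1, 4, 7]
Added edge 3->2
Recompute Kahn (smallest-id tiebreak):
  initial in-degrees: [2, 3, 1, 0, 3, 0, 1, 1]
  ready (indeg=0): [3, 5]
  pop 3: indeg[1]->2; indeg[2]->0 | ready=[2, 5] | order so far=[3]
  pop 2: indeg[4]->2; indeg[6]->0 | ready=[5, 6] | order so far=[3, 2]
  pop 5: indeg[0]->1; indeg[1]->1; indeg[4]->1; indeg[7]->0 | ready=[6, 7] | order so far=[3, 2, 5]
  pop 6: indeg[0]->0; indeg[1]->0; indeg[4]->0 | ready=[0, 1, 4, 7] | order so far=[3, 2, 5, 6]
  pop 0: no out-edges | ready=[1, 4, 7] | order so far=[3, 2, 5, 6, 0]
  pop 1: no out-edges | ready=[4, 7] | order so far=[3, 2, 5, 6, 0, 1]
  pop 4: no out-edges | ready=[7] | order so far=[3, 2, 5, 6, 0, 1, 4]
  pop 7: no out-edges | ready=[] | order so far=[3, 2, 5, 6, 0, 1, 4, 7]
New canonical toposort: [3, 2, 5, 6, 0, 1, 4, 7]
Compare positions:
  Node 0: index 4 -> 4 (same)
  Node 1: index 5 -> 5 (same)
  Node 2: index 0 -> 1 (moved)
  Node 3: index 1 -> 0 (moved)
  Node 4: index 6 -> 6 (same)
  Node 5: index 2 -> 2 (same)
  Node 6: index 3 -> 3 (same)
  Node 7: index 7 -> 7 (same)
Nodes that changed position: 2 3

Answer: 2 3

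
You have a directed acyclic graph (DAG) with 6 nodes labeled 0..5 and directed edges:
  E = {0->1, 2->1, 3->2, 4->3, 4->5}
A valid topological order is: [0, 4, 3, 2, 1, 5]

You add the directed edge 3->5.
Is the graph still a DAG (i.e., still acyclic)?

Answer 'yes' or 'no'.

Given toposort: [0, 4, 3, 2, 1, 5]
Position of 3: index 2; position of 5: index 5
New edge 3->5: forward
Forward edge: respects the existing order. Still a DAG, same toposort still valid.
Still a DAG? yes

Answer: yes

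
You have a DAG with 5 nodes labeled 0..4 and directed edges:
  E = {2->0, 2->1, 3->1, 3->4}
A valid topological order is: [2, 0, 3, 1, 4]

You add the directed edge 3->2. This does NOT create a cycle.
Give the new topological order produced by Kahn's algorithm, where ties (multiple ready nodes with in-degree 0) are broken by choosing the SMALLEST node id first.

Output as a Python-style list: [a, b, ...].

Answer: [3, 2, 0, 1, 4]

Derivation:
Old toposort: [2, 0, 3, 1, 4]
Added edge: 3->2
Position of 3 (2) > position of 2 (0). Must reorder: 3 must now come before 2.
Run Kahn's algorithm (break ties by smallest node id):
  initial in-degrees: [1, 2, 1, 0, 1]
  ready (indeg=0): [3]
  pop 3: indeg[1]->1; indeg[2]->0; indeg[4]->0 | ready=[2, 4] | order so far=[3]
  pop 2: indeg[0]->0; indeg[1]->0 | ready=[0, 1, 4] | order so far=[3, 2]
  pop 0: no out-edges | ready=[1, 4] | order so far=[3, 2, 0]
  pop 1: no out-edges | ready=[4] | order so far=[3, 2, 0, 1]
  pop 4: no out-edges | ready=[] | order so far=[3, 2, 0, 1, 4]
  Result: [3, 2, 0, 1, 4]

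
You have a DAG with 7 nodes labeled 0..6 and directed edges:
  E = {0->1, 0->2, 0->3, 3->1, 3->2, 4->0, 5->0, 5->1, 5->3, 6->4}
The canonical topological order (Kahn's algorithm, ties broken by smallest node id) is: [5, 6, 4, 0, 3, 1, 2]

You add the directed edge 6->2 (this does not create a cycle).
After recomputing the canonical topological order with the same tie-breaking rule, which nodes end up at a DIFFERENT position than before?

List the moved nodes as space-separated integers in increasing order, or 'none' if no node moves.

Answer: none

Derivation:
Old toposort: [5, 6, 4, 0, 3, 1, 2]
Added edge 6->2
Recompute Kahn (smallest-id tiebreak):
  initial in-degrees: [2, 3, 3, 2, 1, 0, 0]
  ready (indeg=0): [5, 6]
  pop 5: indeg[0]->1; indeg[1]->2; indeg[3]->1 | ready=[6] | order so far=[5]
  pop 6: indeg[2]->2; indeg[4]->0 | ready=[4] | order so far=[5, 6]
  pop 4: indeg[0]->0 | ready=[0] | order so far=[5, 6, 4]
  pop 0: indeg[1]->1; indeg[2]->1; indeg[3]->0 | ready=[3] | order so far=[5, 6, 4, 0]
  pop 3: indeg[1]->0; indeg[2]->0 | ready=[1, 2] | order so far=[5, 6, 4, 0, 3]
  pop 1: no out-edges | ready=[2] | order so far=[5, 6, 4, 0, 3, 1]
  pop 2: no out-edges | ready=[] | order so far=[5, 6, 4, 0, 3, 1, 2]
New canonical toposort: [5, 6, 4, 0, 3, 1, 2]
Compare positions:
  Node 0: index 3 -> 3 (same)
  Node 1: index 5 -> 5 (same)
  Node 2: index 6 -> 6 (same)
  Node 3: index 4 -> 4 (same)
  Node 4: index 2 -> 2 (same)
  Node 5: index 0 -> 0 (same)
  Node 6: index 1 -> 1 (same)
Nodes that changed position: none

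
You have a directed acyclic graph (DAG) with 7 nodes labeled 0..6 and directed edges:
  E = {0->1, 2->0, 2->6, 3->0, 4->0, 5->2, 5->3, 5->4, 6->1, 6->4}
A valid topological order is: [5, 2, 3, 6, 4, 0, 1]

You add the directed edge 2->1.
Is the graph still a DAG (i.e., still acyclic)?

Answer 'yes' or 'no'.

Given toposort: [5, 2, 3, 6, 4, 0, 1]
Position of 2: index 1; position of 1: index 6
New edge 2->1: forward
Forward edge: respects the existing order. Still a DAG, same toposort still valid.
Still a DAG? yes

Answer: yes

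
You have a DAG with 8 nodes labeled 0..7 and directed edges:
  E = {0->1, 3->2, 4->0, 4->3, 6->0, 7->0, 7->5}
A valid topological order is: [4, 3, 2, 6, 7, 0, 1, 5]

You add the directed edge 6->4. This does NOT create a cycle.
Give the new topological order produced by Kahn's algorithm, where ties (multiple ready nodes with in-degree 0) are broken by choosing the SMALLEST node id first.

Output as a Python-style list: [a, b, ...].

Old toposort: [4, 3, 2, 6, 7, 0, 1, 5]
Added edge: 6->4
Position of 6 (3) > position of 4 (0). Must reorder: 6 must now come before 4.
Run Kahn's algorithm (break ties by smallest node id):
  initial in-degrees: [3, 1, 1, 1, 1, 1, 0, 0]
  ready (indeg=0): [6, 7]
  pop 6: indeg[0]->2; indeg[4]->0 | ready=[4, 7] | order so far=[6]
  pop 4: indeg[0]->1; indeg[3]->0 | ready=[3, 7] | order so far=[6, 4]
  pop 3: indeg[2]->0 | ready=[2, 7] | order so far=[6, 4, 3]
  pop 2: no out-edges | ready=[7] | order so far=[6, 4, 3, 2]
  pop 7: indeg[0]->0; indeg[5]->0 | ready=[0, 5] | order so far=[6, 4, 3, 2, 7]
  pop 0: indeg[1]->0 | ready=[1, 5] | order so far=[6, 4, 3, 2, 7, 0]
  pop 1: no out-edges | ready=[5] | order so far=[6, 4, 3, 2, 7, 0, 1]
  pop 5: no out-edges | ready=[] | order so far=[6, 4, 3, 2, 7, 0, 1, 5]
  Result: [6, 4, 3, 2, 7, 0, 1, 5]

Answer: [6, 4, 3, 2, 7, 0, 1, 5]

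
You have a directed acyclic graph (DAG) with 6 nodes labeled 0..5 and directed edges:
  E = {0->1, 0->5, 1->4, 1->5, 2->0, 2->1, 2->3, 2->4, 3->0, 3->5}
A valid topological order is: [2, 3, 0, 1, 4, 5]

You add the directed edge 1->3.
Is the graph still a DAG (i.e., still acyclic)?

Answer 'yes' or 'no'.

Answer: no

Derivation:
Given toposort: [2, 3, 0, 1, 4, 5]
Position of 1: index 3; position of 3: index 1
New edge 1->3: backward (u after v in old order)
Backward edge: old toposort is now invalid. Check if this creates a cycle.
Does 3 already reach 1? Reachable from 3: [0, 1, 3, 4, 5]. YES -> cycle!
Still a DAG? no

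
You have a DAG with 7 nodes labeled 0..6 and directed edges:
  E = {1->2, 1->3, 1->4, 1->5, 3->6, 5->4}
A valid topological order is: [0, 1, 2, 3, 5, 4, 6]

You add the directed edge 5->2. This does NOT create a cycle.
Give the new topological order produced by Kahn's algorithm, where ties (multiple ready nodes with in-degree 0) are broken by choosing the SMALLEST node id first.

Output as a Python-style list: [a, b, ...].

Old toposort: [0, 1, 2, 3, 5, 4, 6]
Added edge: 5->2
Position of 5 (4) > position of 2 (2). Must reorder: 5 must now come before 2.
Run Kahn's algorithm (break ties by smallest node id):
  initial in-degrees: [0, 0, 2, 1, 2, 1, 1]
  ready (indeg=0): [0, 1]
  pop 0: no out-edges | ready=[1] | order so far=[0]
  pop 1: indeg[2]->1; indeg[3]->0; indeg[4]->1; indeg[5]->0 | ready=[3, 5] | order so far=[0, 1]
  pop 3: indeg[6]->0 | ready=[5, 6] | order so far=[0, 1, 3]
  pop 5: indeg[2]->0; indeg[4]->0 | ready=[2, 4, 6] | order so far=[0, 1, 3, 5]
  pop 2: no out-edges | ready=[4, 6] | order so far=[0, 1, 3, 5, 2]
  pop 4: no out-edges | ready=[6] | order so far=[0, 1, 3, 5, 2, 4]
  pop 6: no out-edges | ready=[] | order so far=[0, 1, 3, 5, 2, 4, 6]
  Result: [0, 1, 3, 5, 2, 4, 6]

Answer: [0, 1, 3, 5, 2, 4, 6]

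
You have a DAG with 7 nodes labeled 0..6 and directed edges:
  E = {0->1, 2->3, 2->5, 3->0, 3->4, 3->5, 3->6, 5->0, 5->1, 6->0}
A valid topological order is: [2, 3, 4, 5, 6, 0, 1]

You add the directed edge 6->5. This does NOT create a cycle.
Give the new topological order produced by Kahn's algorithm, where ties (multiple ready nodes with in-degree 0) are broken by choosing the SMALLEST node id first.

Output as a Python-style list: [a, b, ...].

Answer: [2, 3, 4, 6, 5, 0, 1]

Derivation:
Old toposort: [2, 3, 4, 5, 6, 0, 1]
Added edge: 6->5
Position of 6 (4) > position of 5 (3). Must reorder: 6 must now come before 5.
Run Kahn's algorithm (break ties by smallest node id):
  initial in-degrees: [3, 2, 0, 1, 1, 3, 1]
  ready (indeg=0): [2]
  pop 2: indeg[3]->0; indeg[5]->2 | ready=[3] | order so far=[2]
  pop 3: indeg[0]->2; indeg[4]->0; indeg[5]->1; indeg[6]->0 | ready=[4, 6] | order so far=[2, 3]
  pop 4: no out-edges | ready=[6] | order so far=[2, 3, 4]
  pop 6: indeg[0]->1; indeg[5]->0 | ready=[5] | order so far=[2, 3, 4, 6]
  pop 5: indeg[0]->0; indeg[1]->1 | ready=[0] | order so far=[2, 3, 4, 6, 5]
  pop 0: indeg[1]->0 | ready=[1] | order so far=[2, 3, 4, 6, 5, 0]
  pop 1: no out-edges | ready=[] | order so far=[2, 3, 4, 6, 5, 0, 1]
  Result: [2, 3, 4, 6, 5, 0, 1]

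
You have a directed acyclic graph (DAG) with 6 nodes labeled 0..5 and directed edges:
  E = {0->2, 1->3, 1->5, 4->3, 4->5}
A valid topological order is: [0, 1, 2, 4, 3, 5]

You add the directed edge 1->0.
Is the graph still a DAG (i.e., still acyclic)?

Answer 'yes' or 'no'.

Given toposort: [0, 1, 2, 4, 3, 5]
Position of 1: index 1; position of 0: index 0
New edge 1->0: backward (u after v in old order)
Backward edge: old toposort is now invalid. Check if this creates a cycle.
Does 0 already reach 1? Reachable from 0: [0, 2]. NO -> still a DAG (reorder needed).
Still a DAG? yes

Answer: yes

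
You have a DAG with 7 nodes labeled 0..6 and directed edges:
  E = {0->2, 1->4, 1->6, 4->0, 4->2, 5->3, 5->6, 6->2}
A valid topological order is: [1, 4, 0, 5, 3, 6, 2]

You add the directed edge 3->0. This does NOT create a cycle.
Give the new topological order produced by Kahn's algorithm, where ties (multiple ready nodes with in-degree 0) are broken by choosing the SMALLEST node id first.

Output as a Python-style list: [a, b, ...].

Old toposort: [1, 4, 0, 5, 3, 6, 2]
Added edge: 3->0
Position of 3 (4) > position of 0 (2). Must reorder: 3 must now come before 0.
Run Kahn's algorithm (break ties by smallest node id):
  initial in-degrees: [2, 0, 3, 1, 1, 0, 2]
  ready (indeg=0): [1, 5]
  pop 1: indeg[4]->0; indeg[6]->1 | ready=[4, 5] | order so far=[1]
  pop 4: indeg[0]->1; indeg[2]->2 | ready=[5] | order so far=[1, 4]
  pop 5: indeg[3]->0; indeg[6]->0 | ready=[3, 6] | order so far=[1, 4, 5]
  pop 3: indeg[0]->0 | ready=[0, 6] | order so far=[1, 4, 5, 3]
  pop 0: indeg[2]->1 | ready=[6] | order so far=[1, 4, 5, 3, 0]
  pop 6: indeg[2]->0 | ready=[2] | order so far=[1, 4, 5, 3, 0, 6]
  pop 2: no out-edges | ready=[] | order so far=[1, 4, 5, 3, 0, 6, 2]
  Result: [1, 4, 5, 3, 0, 6, 2]

Answer: [1, 4, 5, 3, 0, 6, 2]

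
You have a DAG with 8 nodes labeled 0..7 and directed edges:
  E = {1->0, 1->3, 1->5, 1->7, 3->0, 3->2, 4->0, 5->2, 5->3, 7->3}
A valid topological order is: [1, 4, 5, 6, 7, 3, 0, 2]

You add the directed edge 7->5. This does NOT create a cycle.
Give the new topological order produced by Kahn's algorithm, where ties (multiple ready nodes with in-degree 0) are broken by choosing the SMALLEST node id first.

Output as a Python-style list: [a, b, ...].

Old toposort: [1, 4, 5, 6, 7, 3, 0, 2]
Added edge: 7->5
Position of 7 (4) > position of 5 (2). Must reorder: 7 must now come before 5.
Run Kahn's algorithm (break ties by smallest node id):
  initial in-degrees: [3, 0, 2, 3, 0, 2, 0, 1]
  ready (indeg=0): [1, 4, 6]
  pop 1: indeg[0]->2; indeg[3]->2; indeg[5]->1; indeg[7]->0 | ready=[4, 6, 7] | order so far=[1]
  pop 4: indeg[0]->1 | ready=[6, 7] | order so far=[1, 4]
  pop 6: no out-edges | ready=[7] | order so far=[1, 4, 6]
  pop 7: indeg[3]->1; indeg[5]->0 | ready=[5] | order so far=[1, 4, 6, 7]
  pop 5: indeg[2]->1; indeg[3]->0 | ready=[3] | order so far=[1, 4, 6, 7, 5]
  pop 3: indeg[0]->0; indeg[2]->0 | ready=[0, 2] | order so far=[1, 4, 6, 7, 5, 3]
  pop 0: no out-edges | ready=[2] | order so far=[1, 4, 6, 7, 5, 3, 0]
  pop 2: no out-edges | ready=[] | order so far=[1, 4, 6, 7, 5, 3, 0, 2]
  Result: [1, 4, 6, 7, 5, 3, 0, 2]

Answer: [1, 4, 6, 7, 5, 3, 0, 2]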